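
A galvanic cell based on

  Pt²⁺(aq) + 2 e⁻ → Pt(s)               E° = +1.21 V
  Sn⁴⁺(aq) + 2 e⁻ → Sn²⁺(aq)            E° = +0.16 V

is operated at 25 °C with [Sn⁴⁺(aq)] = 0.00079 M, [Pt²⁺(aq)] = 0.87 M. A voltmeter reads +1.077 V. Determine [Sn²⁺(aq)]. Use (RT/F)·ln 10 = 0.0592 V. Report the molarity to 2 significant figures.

0.0074 M

Pt²⁺/Pt is the cathode (higher E°); E°cell = +1.21 − (+0.16) = +1.05 V with n = 2.
From the Nernst equation, log Q = n(E° − E)/0.0592 = 2·(+1.05 − (+1.077))/0.0592 = −0.912.
The balanced reaction is Pt²⁺(aq) + Sn²⁺(aq) → Pt(s) + Sn⁴⁺(aq), so Q = [Sn⁴⁺(aq)] / ([Pt²⁺(aq)]·[Sn²⁺(aq)]).
Substituting the known concentrations and solving, log [Sn²⁺(aq)] = −2.130 and [Sn²⁺(aq)] = 0.0074 M.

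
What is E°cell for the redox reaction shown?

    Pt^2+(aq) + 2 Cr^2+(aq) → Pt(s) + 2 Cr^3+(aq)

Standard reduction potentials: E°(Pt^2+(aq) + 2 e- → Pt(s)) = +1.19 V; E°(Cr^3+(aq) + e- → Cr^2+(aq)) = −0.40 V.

+1.59 V

Pt^2+(aq) gains electrons, so the Pt²⁺/Pt couple is the cathode; the Cr³⁺/Cr²⁺ couple is the anode.
E°cell = E°(cathode) − E°(anode) = +1.19 − (−0.40) = +1.59 V.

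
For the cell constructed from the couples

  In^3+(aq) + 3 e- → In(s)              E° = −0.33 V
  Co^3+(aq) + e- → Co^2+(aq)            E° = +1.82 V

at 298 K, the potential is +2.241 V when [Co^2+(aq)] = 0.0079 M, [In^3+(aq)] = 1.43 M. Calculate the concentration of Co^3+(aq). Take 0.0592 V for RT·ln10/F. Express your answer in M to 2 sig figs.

Co³⁺/Co²⁺ is the cathode (higher E°); E°cell = +1.82 − (−0.33) = +2.15 V with n = 3.
Since E = E° − (0.0592/n)·log Q, log Q = n(E° − E)/0.0592 = −4.611.
The balanced reaction is 3 Co^3+(aq) + In(s) → 3 Co^2+(aq) + In^3+(aq), so Q = ([Co^2+(aq)]^3·[In^3+(aq)]) / [Co^3+(aq)]^3.
Solving for the unknown gives log [Co^3+(aq)] = −0.514, so [Co^3+(aq)] ≈ 0.31 M.

0.31 M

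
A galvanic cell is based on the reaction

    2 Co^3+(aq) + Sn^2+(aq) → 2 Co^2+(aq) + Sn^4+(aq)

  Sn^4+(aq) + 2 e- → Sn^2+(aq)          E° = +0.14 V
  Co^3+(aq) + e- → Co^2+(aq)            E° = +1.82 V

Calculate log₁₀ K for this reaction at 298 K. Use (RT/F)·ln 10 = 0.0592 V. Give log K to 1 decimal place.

The Co³⁺/Co²⁺ couple is reduced (cathode); E°cell = +1.82 − (+0.14) = +1.68 V with n = 2.
At equilibrium E = 0, so log K = nE°cell / 0.0592 = (2)(+1.68) / 0.0592 = 56.8.

log K = 56.8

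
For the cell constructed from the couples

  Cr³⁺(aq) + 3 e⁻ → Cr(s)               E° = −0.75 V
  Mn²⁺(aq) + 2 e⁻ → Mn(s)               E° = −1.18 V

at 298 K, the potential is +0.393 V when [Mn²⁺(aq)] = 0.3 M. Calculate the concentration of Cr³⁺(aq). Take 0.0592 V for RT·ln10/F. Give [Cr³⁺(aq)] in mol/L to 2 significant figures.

0.0022 M

With Cr³⁺/Cr at the cathode and Mn²⁺/Mn at the anode, E°cell = −0.75 − (−1.18) = +0.43 V (n = 6).
Rearranging E = E° − (0.0592/n)·log Q gives log Q = 6(+0.43 − (+0.393))/0.0592 = 3.750.
The balanced reaction is 2 Cr³⁺(aq) + 3 Mn(s) → 2 Cr(s) + 3 Mn²⁺(aq), so Q = [Mn²⁺(aq)]^3 / [Cr³⁺(aq)]^2.
Solving for the unknown gives log [Cr³⁺(aq)] = −2.659, so [Cr³⁺(aq)] ≈ 0.0022 M.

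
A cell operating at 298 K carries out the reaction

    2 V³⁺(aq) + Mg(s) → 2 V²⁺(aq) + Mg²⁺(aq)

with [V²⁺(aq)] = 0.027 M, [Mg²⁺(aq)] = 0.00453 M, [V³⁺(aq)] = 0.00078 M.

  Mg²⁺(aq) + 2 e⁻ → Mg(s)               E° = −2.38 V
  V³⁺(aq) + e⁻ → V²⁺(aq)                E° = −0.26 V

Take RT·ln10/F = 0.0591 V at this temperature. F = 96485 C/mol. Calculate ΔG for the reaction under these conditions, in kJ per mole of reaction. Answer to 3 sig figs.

−405 kJ/mol

The standard cell potential is −0.26 − (−2.38) = +2.12 V, with n = 2 electrons in the balanced equation.
Here Q = ([V²⁺(aq)]^2·[Mg²⁺(aq)]) / [V³⁺(aq)]^2 = 5.43 (log Q = 0.735), giving E = +2.12 − (0.0591/2)·(0.735) = +2.0983 V.
Finally ΔG = −nFE = −(2)(96485 C/mol)(+2.0983 V) = −405 kJ/mol.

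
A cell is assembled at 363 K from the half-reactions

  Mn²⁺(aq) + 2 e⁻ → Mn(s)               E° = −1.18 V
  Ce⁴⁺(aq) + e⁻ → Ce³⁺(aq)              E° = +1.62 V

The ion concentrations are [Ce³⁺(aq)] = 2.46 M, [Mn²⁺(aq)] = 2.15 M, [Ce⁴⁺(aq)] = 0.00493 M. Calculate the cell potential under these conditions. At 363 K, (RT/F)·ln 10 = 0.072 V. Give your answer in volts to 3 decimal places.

Since E°(Ce⁴⁺/Ce³⁺) > E°(Mn²⁺/Mn), Ce⁴⁺/Ce³⁺ serves as the cathode.
E°cell = +1.62 − (−1.18) = +2.80 V, with n = 2 electrons transferred.
For the overall reaction 2 Ce⁴⁺(aq) + Mn(s) → 2 Ce³⁺(aq) + Mn²⁺(aq), Q = ([Ce³⁺(aq)]^2·[Mn²⁺(aq)]) / [Ce⁴⁺(aq)]^2 = 5.35×10^5, giving log Q = 5.729.
Applying E = E° − (RT ln10/nF)·log Q gives +2.80 − (0.072/2)(5.729) = +2.594 V.

+2.594 V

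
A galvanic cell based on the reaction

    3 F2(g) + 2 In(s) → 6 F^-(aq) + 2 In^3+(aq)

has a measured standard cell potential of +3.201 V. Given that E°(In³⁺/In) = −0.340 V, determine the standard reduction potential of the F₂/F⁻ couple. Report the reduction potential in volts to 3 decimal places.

+2.861 V

In the reaction as written the F₂/F⁻ couple is reduced (cathode) and In³⁺/In is oxidized (anode), so E°cell = E°(F₂/F⁻) − E°(In³⁺/In).
E°(F₂/F⁻) = E°cell + E°(anode) = +3.201 + (−0.340) = +2.861 V.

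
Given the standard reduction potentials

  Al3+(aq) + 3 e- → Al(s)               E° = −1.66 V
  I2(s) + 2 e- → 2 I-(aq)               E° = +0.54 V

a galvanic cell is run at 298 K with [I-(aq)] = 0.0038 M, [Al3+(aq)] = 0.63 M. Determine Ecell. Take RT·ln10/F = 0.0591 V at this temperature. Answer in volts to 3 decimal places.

+2.347 V

Since E°(I₂/I⁻) > E°(Al³⁺/Al), I₂/I⁻ serves as the cathode.
E°cell = E°cat − E°an = +0.54 − (−1.66) = +2.20 V; n = 6.
The balanced reaction is 3 I2(s) + 2 Al(s) → 6 I-(aq) + 2 Al3+(aq), so Q = [I-(aq)]^6·[Al3+(aq)]^2 = 1.2×10^−15 and log Q = −14.923.
E = E° − (0.0591/n)·log Q = +2.20 − (0.0591/6)(−14.923) = +2.347 V.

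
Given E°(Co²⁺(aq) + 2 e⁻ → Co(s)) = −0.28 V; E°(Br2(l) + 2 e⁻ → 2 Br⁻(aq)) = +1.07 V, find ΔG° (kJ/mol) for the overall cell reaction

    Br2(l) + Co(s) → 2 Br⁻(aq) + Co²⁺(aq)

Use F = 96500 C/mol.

In the reaction as written Br2(l) is reduced, so the Br₂/Br⁻ couple is the cathode and Co²⁺/Co is the anode.
E°cell = +1.07 − (−0.28) = +1.35 V; balancing electrons gives n = 2.
ΔG° = −nFE°cell = −(2)(96500)(+1.35) J/mol = −261 kJ/mol.

−261 kJ/mol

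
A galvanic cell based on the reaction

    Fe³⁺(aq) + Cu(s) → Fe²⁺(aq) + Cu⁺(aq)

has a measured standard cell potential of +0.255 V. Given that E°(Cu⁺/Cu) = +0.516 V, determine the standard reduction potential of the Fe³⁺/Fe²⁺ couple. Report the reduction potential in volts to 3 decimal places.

In the reaction as written the Fe³⁺/Fe²⁺ couple is reduced (cathode) and Cu⁺/Cu is oxidized (anode), so E°cell = E°(Fe³⁺/Fe²⁺) − E°(Cu⁺/Cu).
E°(Fe³⁺/Fe²⁺) = E°cell + E°(anode) = +0.255 + (+0.516) = +0.771 V.

+0.771 V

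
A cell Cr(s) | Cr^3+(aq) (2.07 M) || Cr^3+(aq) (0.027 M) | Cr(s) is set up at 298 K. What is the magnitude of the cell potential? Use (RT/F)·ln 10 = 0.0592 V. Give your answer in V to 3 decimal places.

0.037 V

For a concentration cell E°cell = 0, since both electrodes use the same couple.
The compartment with the higher Cr^3+(aq) concentration (2.07 M) acts as the cathode; ions are reduced there and produced at the dilute (0.027 M) anode.
With n = 3, Ecell = −(0.0592/3)·log([dilute]/[conc]) = −(0.0592/3)·log(0.027/2.07) = +0.037 V.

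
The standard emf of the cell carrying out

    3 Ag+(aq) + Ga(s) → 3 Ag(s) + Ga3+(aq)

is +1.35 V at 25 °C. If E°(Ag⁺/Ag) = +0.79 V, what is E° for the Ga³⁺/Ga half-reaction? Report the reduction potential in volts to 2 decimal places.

In the reaction as written the Ag⁺/Ag couple is reduced (cathode) and Ga³⁺/Ga is oxidized (anode), so E°cell = E°(Ag⁺/Ag) − E°(Ga³⁺/Ga).
E°(Ga³⁺/Ga) = E°(cathode) − E°cell = +0.79 − (+1.35) = −0.56 V.

−0.56 V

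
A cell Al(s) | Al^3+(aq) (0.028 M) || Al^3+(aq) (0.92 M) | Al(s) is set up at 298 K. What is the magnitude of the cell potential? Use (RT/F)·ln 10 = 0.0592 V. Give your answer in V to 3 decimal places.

0.030 V

For a concentration cell E°cell = 0, since both electrodes use the same couple.
The compartment with the higher Al^3+(aq) concentration (0.92 M) acts as the cathode; ions are reduced there and produced at the dilute (0.028 M) anode.
With n = 3, Ecell = −(0.0592/3)·log([dilute]/[conc]) = −(0.0592/3)·log(0.028/0.92) = +0.030 V.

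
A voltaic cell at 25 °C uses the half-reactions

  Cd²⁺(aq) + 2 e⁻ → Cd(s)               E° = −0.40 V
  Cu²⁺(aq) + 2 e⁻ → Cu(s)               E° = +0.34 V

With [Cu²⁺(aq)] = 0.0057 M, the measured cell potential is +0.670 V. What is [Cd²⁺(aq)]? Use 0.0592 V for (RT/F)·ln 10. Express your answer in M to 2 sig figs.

Cu²⁺/Cu is the cathode (higher E°); E°cell = +0.34 − (−0.40) = +0.74 V with n = 2.
Rearranging E = E° − (0.0592/n)·log Q gives log Q = 2(+0.74 − (+0.670))/0.0592 = 2.365.
Balancing electrons gives Cu²⁺(aq) + Cd(s) → Cu(s) + Cd²⁺(aq); thus Q = [Cd²⁺(aq)] / [Cu²⁺(aq)].
Isolating [Cd²⁺(aq)] in Q = 10^{2.365} yields log [Cd²⁺(aq)] = 0.121, i.e. 1.3 M.

1.3 M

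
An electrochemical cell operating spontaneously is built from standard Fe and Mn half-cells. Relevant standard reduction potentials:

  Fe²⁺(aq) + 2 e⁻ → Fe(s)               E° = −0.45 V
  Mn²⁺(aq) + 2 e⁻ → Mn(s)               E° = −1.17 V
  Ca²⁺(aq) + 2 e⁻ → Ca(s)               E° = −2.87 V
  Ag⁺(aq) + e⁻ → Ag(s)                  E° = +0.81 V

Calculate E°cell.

The Fe²⁺/Fe couple has the higher E°, so Fe ion is reduced (cathode) and Mn is oxidized (anode).
E°cell = E°(cathode) − E°(anode) = −0.45 − (−1.17) = +0.72 V.

+0.72 V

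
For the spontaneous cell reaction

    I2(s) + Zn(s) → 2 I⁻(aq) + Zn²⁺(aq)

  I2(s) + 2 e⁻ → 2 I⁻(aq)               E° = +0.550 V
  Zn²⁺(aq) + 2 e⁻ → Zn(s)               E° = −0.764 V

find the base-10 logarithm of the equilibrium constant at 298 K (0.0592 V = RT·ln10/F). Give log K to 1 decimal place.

The I₂/I⁻ couple is reduced (cathode); E°cell = +0.550 − (−0.764) = +1.314 V with n = 2.
At equilibrium E = 0, so log K = nE°cell / 0.0592 = (2)(+1.314) / 0.0592 = 44.4.

log K = 44.4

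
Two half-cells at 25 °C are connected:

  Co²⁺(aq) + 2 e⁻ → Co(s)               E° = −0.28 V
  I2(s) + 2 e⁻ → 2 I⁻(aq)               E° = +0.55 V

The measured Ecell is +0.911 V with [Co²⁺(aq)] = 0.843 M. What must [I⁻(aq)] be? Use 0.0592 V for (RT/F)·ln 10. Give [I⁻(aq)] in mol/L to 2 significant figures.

0.047 M

With I₂/I⁻ at the cathode and Co²⁺/Co at the anode, E°cell = +0.55 − (−0.28) = +0.83 V (n = 2).
From the Nernst equation, log Q = n(E° − E)/0.0592 = 2·(+0.83 − (+0.911))/0.0592 = −2.736.
The balanced reaction is I2(s) + Co(s) → 2 I⁻(aq) + Co²⁺(aq), so Q = [I⁻(aq)]^2·[Co²⁺(aq)].
Isolating [I⁻(aq)] in Q = 10^{−2.736} yields log [I⁻(aq)] = −1.331, i.e. 0.047 M.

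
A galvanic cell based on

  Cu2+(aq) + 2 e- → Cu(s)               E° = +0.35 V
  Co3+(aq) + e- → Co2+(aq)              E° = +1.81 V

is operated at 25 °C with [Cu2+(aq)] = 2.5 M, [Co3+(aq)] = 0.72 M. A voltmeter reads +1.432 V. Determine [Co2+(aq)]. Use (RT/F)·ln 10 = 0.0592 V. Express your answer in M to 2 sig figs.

The Co³⁺/Co²⁺ couple has the larger reduction potential, so it is the cathode: E°cell = +1.81 − (+0.35) = +1.46 V and n = 2.
Since E = E° − (0.0592/n)·log Q, log Q = n(E° − E)/0.0592 = 0.946.
For 2 Co3+(aq) + Cu(s) → 2 Co2+(aq) + Cu2+(aq), the reaction quotient is Q = ([Co2+(aq)]^2·[Cu2+(aq)]) / [Co3+(aq)]^2.
Isolating [Co2+(aq)] in Q = 10^{0.946} yields log [Co2+(aq)] = 0.131, i.e. 1.4 M.

1.4 M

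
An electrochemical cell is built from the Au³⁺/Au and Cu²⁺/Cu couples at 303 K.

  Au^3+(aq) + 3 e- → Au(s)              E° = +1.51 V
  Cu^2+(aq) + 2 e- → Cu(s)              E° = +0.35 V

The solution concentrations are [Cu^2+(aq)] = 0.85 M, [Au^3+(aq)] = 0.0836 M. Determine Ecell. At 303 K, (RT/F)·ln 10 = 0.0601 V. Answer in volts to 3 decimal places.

Since E°(Au³⁺/Au) > E°(Cu²⁺/Cu), Au³⁺/Au serves as the cathode.
E°cell = E°cat − E°an = +1.51 − (+0.35) = +1.16 V; n = 6.
For the overall reaction 2 Au^3+(aq) + 3 Cu(s) → 2 Au(s) + 3 Cu^2+(aq), Q = [Cu^2+(aq)]^3 / [Au^3+(aq)]^2 = 87.9, giving log Q = 1.944.
By the Nernst equation, E = +1.16 − (0.0601/6)·(1.944) = +1.141 V.

+1.141 V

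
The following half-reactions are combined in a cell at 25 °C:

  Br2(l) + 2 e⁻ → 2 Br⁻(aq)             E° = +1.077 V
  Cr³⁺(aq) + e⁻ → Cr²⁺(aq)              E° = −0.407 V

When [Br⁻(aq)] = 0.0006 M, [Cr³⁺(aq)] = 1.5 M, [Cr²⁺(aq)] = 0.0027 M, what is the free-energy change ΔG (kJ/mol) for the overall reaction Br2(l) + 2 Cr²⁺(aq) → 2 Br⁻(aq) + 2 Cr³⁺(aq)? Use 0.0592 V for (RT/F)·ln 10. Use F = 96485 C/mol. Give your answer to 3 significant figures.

The standard cell potential is +1.077 − (−0.407) = +1.484 V, with n = 2 electrons in the balanced equation.
The reaction quotient is ([Br⁻(aq)]^2·[Cr³⁺(aq)]^2) / [Cr²⁺(aq)]^2 = 0.111; by Nernst, E = +1.484 − (0.0592/2)(−0.954) = +1.5122 V.
Then ΔG = −nFE = −2 × 96485 × +1.5122 J/mol = −292 kJ/mol.

−292 kJ/mol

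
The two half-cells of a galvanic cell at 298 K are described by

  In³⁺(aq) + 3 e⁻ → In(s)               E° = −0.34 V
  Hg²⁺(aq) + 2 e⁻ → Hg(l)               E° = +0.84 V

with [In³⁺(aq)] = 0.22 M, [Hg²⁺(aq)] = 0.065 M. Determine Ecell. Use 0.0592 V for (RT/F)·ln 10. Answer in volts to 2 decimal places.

Since E°(Hg²⁺/Hg) > E°(In³⁺/In), Hg²⁺/Hg serves as the cathode.
The standard potential is +0.84 − (−0.34) = +1.18 V and the balanced reaction transfers n = 6 electrons.
Balancing gives 3 Hg²⁺(aq) + 2 In(s) → 3 Hg(l) + 2 In³⁺(aq); hence Q = [In³⁺(aq)]^2 / [Hg²⁺(aq)]^3 = 176 (log Q = 2.246).
Applying E = E° − (RT ln10/nF)·log Q gives +1.18 − (0.0592/6)(2.246) = +1.16 V.

+1.16 V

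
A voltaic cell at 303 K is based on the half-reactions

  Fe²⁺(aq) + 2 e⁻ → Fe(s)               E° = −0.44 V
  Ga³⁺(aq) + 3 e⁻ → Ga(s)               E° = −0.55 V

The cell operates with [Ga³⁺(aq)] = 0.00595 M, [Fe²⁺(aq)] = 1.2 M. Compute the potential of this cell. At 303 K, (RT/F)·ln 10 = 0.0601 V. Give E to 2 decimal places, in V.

+0.16 V

The Fe²⁺/Fe couple has the more positive E°, so it is the cathode; Ga³⁺/Ga is the anode.
E°cell = −0.44 − (−0.55) = +0.11 V, with n = 6 electrons transferred.
For the overall reaction 3 Fe²⁺(aq) + 2 Ga(s) → 3 Fe(s) + 2 Ga³⁺(aq), Q = [Ga³⁺(aq)]^2 / [Fe²⁺(aq)]^3 = 2.05×10^−5, giving log Q = −4.689.
By the Nernst equation, E = +0.11 − (0.0601/6)·(−4.689) = +0.16 V.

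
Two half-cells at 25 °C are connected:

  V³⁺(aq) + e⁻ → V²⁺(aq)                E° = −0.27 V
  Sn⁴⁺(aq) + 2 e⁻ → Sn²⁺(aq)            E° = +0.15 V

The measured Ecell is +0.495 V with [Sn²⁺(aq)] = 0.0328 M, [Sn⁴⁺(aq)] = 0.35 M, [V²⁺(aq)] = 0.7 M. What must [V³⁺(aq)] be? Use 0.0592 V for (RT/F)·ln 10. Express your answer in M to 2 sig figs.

The Sn⁴⁺/Sn²⁺ couple has the larger reduction potential, so it is the cathode: E°cell = +0.15 − (−0.27) = +0.42 V and n = 2.
Since E = E° − (0.0592/n)·log Q, log Q = n(E° − E)/0.0592 = −2.534.
The balanced reaction is Sn⁴⁺(aq) + 2 V²⁺(aq) → Sn²⁺(aq) + 2 V³⁺(aq), so Q = ([Sn²⁺(aq)]·[V³⁺(aq)]^2) / ([Sn⁴⁺(aq)]·[V²⁺(aq)]^2).
Substituting the known concentrations and solving, log [V³⁺(aq)] = −0.908 and [V³⁺(aq)] = 0.12 M.

0.12 M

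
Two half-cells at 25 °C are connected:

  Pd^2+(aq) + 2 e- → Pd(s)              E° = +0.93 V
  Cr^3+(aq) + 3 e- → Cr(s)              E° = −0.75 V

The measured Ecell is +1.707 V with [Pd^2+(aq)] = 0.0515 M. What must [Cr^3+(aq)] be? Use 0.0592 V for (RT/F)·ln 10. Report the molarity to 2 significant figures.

0.00050 M

Pd²⁺/Pd is the cathode (higher E°); E°cell = +0.93 − (−0.75) = +1.68 V with n = 6.
From the Nernst equation, log Q = n(E° − E)/0.0592 = 6·(+1.68 − (+1.707))/0.0592 = −2.736.
Balancing electrons gives 3 Pd^2+(aq) + 2 Cr(s) → 3 Pd(s) + 2 Cr^3+(aq); thus Q = [Cr^3+(aq)]^2 / [Pd^2+(aq)]^3.
Substituting the known concentrations and solving, log [Cr^3+(aq)] = −3.300 and [Cr^3+(aq)] = 0.00050 M.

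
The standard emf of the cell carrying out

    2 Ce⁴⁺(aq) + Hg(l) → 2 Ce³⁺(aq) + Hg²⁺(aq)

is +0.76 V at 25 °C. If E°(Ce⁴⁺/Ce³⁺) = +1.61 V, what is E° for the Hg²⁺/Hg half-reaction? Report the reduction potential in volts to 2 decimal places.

In the reaction as written the Ce⁴⁺/Ce³⁺ couple is reduced (cathode) and Hg²⁺/Hg is oxidized (anode), so E°cell = E°(Ce⁴⁺/Ce³⁺) − E°(Hg²⁺/Hg).
E°(Hg²⁺/Hg) = E°(cathode) − E°cell = +1.61 − (+0.76) = +0.85 V.

+0.85 V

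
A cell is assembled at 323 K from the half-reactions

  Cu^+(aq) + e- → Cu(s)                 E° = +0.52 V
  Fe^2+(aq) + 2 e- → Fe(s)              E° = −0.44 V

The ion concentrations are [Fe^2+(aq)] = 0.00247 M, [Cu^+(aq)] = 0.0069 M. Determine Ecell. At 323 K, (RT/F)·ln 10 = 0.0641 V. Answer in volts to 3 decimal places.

+0.905 V

The Cu⁺/Cu couple has the more positive E°, so it is the cathode; Fe²⁺/Fe is the anode.
The standard potential is +0.52 − (−0.44) = +0.96 V and the balanced reaction transfers n = 2 electrons.
The balanced reaction is 2 Cu^+(aq) + Fe(s) → 2 Cu(s) + Fe^2+(aq), so Q = [Fe^2+(aq)] / [Cu^+(aq)]^2 = 51.9 and log Q = 1.715.
By the Nernst equation, E = +0.96 − (0.0641/2)·(1.715) = +0.905 V.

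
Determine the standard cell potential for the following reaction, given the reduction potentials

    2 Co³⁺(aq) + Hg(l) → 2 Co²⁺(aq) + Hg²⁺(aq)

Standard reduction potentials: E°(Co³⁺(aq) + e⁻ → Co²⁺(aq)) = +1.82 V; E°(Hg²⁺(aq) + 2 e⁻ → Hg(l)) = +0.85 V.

In the reaction as written, Co³⁺(aq) is reduced (cathode) and Hg²⁺(aq) is produced by oxidation at the anode.
E°cell = E°(cathode) − E°(anode) = +1.82 − (+0.85) = +0.97 V.

+0.97 V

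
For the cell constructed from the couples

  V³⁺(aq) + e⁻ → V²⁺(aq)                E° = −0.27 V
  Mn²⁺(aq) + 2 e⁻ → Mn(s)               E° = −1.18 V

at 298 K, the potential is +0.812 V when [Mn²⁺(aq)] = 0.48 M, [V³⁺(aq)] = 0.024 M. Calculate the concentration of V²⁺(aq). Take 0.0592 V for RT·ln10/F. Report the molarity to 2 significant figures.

V³⁺/V²⁺ is the cathode (higher E°); E°cell = −0.27 − (−1.18) = +0.91 V with n = 2.
Rearranging E = E° − (0.0592/n)·log Q gives log Q = 2(+0.91 − (+0.812))/0.0592 = 3.311.
The balanced reaction is 2 V³⁺(aq) + Mn(s) → 2 V²⁺(aq) + Mn²⁺(aq), so Q = ([V²⁺(aq)]^2·[Mn²⁺(aq)]) / [V³⁺(aq)]^2.
Solving for the unknown gives log [V²⁺(aq)] = 0.195, so [V²⁺(aq)] ≈ 1.6 M.

1.6 M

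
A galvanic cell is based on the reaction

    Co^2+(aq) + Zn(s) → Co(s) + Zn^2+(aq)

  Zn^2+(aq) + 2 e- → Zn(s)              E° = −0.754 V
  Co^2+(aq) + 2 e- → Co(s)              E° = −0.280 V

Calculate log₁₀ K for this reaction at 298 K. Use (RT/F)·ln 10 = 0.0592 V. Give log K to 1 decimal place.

The Co²⁺/Co couple is reduced (cathode); E°cell = −0.280 − (−0.754) = +0.474 V with n = 2.
At equilibrium E = 0, so log K = nE°cell / 0.0592 = (2)(+0.474) / 0.0592 = 16.0.

log K = 16.0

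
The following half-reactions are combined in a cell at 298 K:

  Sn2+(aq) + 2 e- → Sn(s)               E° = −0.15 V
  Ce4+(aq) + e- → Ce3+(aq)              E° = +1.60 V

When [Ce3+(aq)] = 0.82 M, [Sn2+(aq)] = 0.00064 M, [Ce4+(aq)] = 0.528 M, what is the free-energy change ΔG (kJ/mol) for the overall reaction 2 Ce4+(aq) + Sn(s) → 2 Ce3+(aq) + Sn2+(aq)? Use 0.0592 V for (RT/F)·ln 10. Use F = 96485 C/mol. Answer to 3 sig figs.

−354 kJ/mol

The standard cell potential is +1.60 − (−0.15) = +1.75 V, with n = 2 electrons in the balanced equation.
Here Q = ([Ce3+(aq)]^2·[Sn2+(aq)]) / [Ce4+(aq)]^2 = 0.00154 (log Q = −2.811), giving E = +1.75 − (0.0592/2)·(−2.811) = +1.8332 V.
Then ΔG = −nFE = −2 × 96485 × +1.8332 J/mol = −354 kJ/mol.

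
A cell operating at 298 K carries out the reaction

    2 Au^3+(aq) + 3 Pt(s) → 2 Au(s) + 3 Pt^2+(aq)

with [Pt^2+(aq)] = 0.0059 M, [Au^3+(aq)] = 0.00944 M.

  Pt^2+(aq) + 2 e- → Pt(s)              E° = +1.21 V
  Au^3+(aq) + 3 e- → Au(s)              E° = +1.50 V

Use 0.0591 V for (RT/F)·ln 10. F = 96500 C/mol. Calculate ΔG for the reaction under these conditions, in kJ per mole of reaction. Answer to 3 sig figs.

−183 kJ/mol

E°cell = +1.50 − (+1.21) = +0.29 V; the balanced reaction transfers n = 6 electrons.
Here Q = [Pt^2+(aq)]^3 / [Au^3+(aq)]^2 = 0.0023 (log Q = −2.637), giving E = +0.29 − (0.0591/6)·(−2.637) = +0.3160 V.
Finally ΔG = −nFE = −(6)(96500 C/mol)(+0.3160 V) = −183 kJ/mol.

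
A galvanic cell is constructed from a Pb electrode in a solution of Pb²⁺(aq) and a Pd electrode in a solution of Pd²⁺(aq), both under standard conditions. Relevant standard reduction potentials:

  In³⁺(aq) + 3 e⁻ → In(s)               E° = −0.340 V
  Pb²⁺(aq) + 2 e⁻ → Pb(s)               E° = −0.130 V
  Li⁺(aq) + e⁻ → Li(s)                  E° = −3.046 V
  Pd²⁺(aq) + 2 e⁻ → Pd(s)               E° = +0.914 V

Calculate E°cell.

Of the two couples in this cell, the one with the more positive reduction potential is reduced at the cathode: here that is Pd²⁺/Pd (+0.914 V); Pb²⁺/Pb (−0.130 V) is the anode.
E°cell = E°(cathode) − E°(anode) = +0.914 − (−0.130) = +1.044 V.

+1.044 V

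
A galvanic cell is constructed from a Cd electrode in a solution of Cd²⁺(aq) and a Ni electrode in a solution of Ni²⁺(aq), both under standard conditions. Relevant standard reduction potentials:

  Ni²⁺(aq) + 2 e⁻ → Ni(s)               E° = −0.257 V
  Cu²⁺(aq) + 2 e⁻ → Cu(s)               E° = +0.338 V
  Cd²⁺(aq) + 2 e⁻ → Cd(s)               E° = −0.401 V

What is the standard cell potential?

The Ni²⁺/Ni couple has the higher E°, so Ni ion is reduced (cathode) and Cd is oxidized (anode).
E°cell = E°(cathode) − E°(anode) = −0.257 − (−0.401) = +0.144 V.

+0.144 V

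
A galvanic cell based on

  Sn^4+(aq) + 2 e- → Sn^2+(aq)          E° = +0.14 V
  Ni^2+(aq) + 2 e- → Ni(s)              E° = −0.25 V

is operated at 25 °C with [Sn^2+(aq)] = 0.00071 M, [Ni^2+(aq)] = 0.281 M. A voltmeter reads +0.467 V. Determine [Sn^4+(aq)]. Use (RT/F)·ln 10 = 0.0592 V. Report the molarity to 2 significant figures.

The Sn⁴⁺/Sn²⁺ couple has the larger reduction potential, so it is the cathode: E°cell = +0.14 − (−0.25) = +0.39 V and n = 2.
Since E = E° − (0.0592/n)·log Q, log Q = n(E° − E)/0.0592 = −2.601.
Balancing electrons gives Sn^4+(aq) + Ni(s) → Sn^2+(aq) + Ni^2+(aq); thus Q = ([Sn^2+(aq)]·[Ni^2+(aq)]) / [Sn^4+(aq)].
Isolating [Sn^4+(aq)] in Q = 10^{−2.601} yields log [Sn^4+(aq)] = −1.099, i.e. 0.080 M.

0.080 M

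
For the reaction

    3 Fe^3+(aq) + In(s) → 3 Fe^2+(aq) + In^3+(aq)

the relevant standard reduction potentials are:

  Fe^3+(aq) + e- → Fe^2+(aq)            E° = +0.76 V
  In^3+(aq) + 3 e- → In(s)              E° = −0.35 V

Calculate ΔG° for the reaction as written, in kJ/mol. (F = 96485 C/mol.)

−321 kJ/mol

In the reaction as written Fe^3+(aq) is reduced, so the Fe³⁺/Fe²⁺ couple is the cathode and In³⁺/In is the anode.
E°cell = +0.76 − (−0.35) = +1.11 V; balancing electrons gives n = 3.
ΔG° = −nFE°cell = −(3)(96485)(+1.11) J/mol = −321 kJ/mol.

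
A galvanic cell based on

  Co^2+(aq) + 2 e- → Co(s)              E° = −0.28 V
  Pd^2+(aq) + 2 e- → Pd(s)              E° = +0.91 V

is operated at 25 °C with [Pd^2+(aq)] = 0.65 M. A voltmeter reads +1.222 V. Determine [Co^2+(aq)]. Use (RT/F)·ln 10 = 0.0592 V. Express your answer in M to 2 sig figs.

Pd²⁺/Pd is the cathode (higher E°); E°cell = +0.91 − (−0.28) = +1.19 V with n = 2.
From the Nernst equation, log Q = n(E° − E)/0.0592 = 2·(+1.19 − (+1.222))/0.0592 = −1.081.
The balanced reaction is Pd^2+(aq) + Co(s) → Pd(s) + Co^2+(aq), so Q = [Co^2+(aq)] / [Pd^2+(aq)].
Isolating [Co^2+(aq)] in Q = 10^{−1.081} yields log [Co^2+(aq)] = −1.268, i.e. 0.054 M.

0.054 M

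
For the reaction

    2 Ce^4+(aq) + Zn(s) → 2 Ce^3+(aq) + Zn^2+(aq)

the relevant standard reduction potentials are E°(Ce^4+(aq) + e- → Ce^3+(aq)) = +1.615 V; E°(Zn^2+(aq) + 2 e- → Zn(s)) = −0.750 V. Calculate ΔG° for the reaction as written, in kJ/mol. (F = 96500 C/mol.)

−456 kJ/mol

In the reaction as written Ce^4+(aq) is reduced, so the Ce⁴⁺/Ce³⁺ couple is the cathode and Zn²⁺/Zn is the anode.
E°cell = +1.615 − (−0.750) = +2.365 V; balancing electrons gives n = 2.
ΔG° = −nFE°cell = −(2)(96500)(+2.365) J/mol = −456 kJ/mol.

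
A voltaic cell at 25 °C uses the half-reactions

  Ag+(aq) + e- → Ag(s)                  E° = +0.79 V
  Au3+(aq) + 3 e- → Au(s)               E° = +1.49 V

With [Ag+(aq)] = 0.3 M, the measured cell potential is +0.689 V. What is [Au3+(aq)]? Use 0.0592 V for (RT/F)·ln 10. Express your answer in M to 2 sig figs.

0.0075 M

Au³⁺/Au is the cathode (higher E°); E°cell = +1.49 − (+0.79) = +0.70 V with n = 3.
Since E = E° − (0.0592/n)·log Q, log Q = n(E° − E)/0.0592 = 0.557.
Balancing electrons gives Au3+(aq) + 3 Ag(s) → Au(s) + 3 Ag+(aq); thus Q = [Ag+(aq)]^3 / [Au3+(aq)].
Solving for the unknown gives log [Au3+(aq)] = −2.126, so [Au3+(aq)] ≈ 0.0075 M.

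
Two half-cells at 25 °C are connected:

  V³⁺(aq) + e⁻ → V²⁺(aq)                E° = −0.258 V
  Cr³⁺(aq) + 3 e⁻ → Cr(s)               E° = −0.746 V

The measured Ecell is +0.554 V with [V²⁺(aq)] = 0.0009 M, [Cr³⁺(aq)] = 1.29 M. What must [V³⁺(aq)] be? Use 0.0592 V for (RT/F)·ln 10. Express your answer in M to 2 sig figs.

With V³⁺/V²⁺ at the cathode and Cr³⁺/Cr at the anode, E°cell = −0.258 − (−0.746) = +0.488 V (n = 3).
Rearranging E = E° − (0.0592/n)·log Q gives log Q = 3(+0.488 − (+0.554))/0.0592 = −3.345.
For 3 V³⁺(aq) + Cr(s) → 3 V²⁺(aq) + Cr³⁺(aq), the reaction quotient is Q = ([V²⁺(aq)]^3·[Cr³⁺(aq)]) / [V³⁺(aq)]^3.
Solving for the unknown gives log [V³⁺(aq)] = −1.894, so [V³⁺(aq)] ≈ 0.013 M.

0.013 M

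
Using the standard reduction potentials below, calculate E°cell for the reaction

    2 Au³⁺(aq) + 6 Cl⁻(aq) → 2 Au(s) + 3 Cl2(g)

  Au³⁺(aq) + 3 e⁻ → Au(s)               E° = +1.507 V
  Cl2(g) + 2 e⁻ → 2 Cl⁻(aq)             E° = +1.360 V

In the reaction as written, Au³⁺(aq) is reduced (cathode) and Cl2(g) is produced by oxidation at the anode.
E°cell = E°(cathode) − E°(anode) = +1.507 − (+1.360) = +0.147 V.
The positive value indicates the reaction is spontaneous as written.

+0.147 V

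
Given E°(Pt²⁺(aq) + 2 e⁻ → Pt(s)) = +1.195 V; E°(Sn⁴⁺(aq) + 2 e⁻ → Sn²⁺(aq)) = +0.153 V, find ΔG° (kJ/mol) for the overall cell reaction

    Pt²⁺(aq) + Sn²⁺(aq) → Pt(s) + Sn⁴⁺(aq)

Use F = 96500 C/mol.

−201 kJ/mol

In the reaction as written Pt²⁺(aq) is reduced, so the Pt²⁺/Pt couple is the cathode and Sn⁴⁺/Sn²⁺ is the anode.
E°cell = +1.195 − (+0.153) = +1.042 V; balancing electrons gives n = 2.
ΔG° = −nFE°cell = −(2)(96500)(+1.042) J/mol = −201 kJ/mol.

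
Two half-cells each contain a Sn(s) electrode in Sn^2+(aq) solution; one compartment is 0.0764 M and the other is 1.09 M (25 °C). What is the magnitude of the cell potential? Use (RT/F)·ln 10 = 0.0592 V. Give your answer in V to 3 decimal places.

For a concentration cell E°cell = 0, since both electrodes use the same couple.
The compartment with the higher Sn^2+(aq) concentration (1.09 M) acts as the cathode; ions are reduced there and produced at the dilute (0.0764 M) anode.
With n = 2, Ecell = −(0.0592/2)·log([dilute]/[conc]) = −(0.0592/2)·log(0.0764/1.09) = +0.034 V.

0.034 V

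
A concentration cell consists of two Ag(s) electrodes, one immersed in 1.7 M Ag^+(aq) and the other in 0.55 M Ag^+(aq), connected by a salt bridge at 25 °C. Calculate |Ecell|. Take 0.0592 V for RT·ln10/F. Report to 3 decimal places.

0.029 V

For a concentration cell E°cell = 0, since both electrodes use the same couple.
The compartment with the higher Ag^+(aq) concentration (1.7 M) acts as the cathode; ions are reduced there and produced at the dilute (0.55 M) anode.
With n = 1, Ecell = −(0.0592/1)·log([dilute]/[conc]) = −(0.0592/1)·log(0.55/1.7) = +0.029 V.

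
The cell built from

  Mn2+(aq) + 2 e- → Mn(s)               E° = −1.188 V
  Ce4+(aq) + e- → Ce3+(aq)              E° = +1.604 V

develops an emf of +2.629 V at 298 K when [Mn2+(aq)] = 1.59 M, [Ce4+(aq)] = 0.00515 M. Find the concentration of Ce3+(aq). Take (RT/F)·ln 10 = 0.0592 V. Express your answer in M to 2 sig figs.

2.3 M

With Ce⁴⁺/Ce³⁺ at the cathode and Mn²⁺/Mn at the anode, E°cell = +1.604 − (−1.188) = +2.792 V (n = 2).
From the Nernst equation, log Q = n(E° − E)/0.0592 = 2·(+2.792 − (+2.629))/0.0592 = 5.507.
Balancing electrons gives 2 Ce4+(aq) + Mn(s) → 2 Ce3+(aq) + Mn2+(aq); thus Q = ([Ce3+(aq)]^2·[Mn2+(aq)]) / [Ce4+(aq)]^2.
Solving for the unknown gives log [Ce3+(aq)] = 0.365, so [Ce3+(aq)] ≈ 2.3 M.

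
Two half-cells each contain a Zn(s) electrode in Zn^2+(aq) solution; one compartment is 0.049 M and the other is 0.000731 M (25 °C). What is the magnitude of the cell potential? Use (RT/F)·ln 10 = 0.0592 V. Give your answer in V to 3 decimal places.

0.054 V

For a concentration cell E°cell = 0, since both electrodes use the same couple.
The compartment with the higher Zn^2+(aq) concentration (0.049 M) acts as the cathode; ions are reduced there and produced at the dilute (0.000731 M) anode.
With n = 2, Ecell = −(0.0592/2)·log([dilute]/[conc]) = −(0.0592/2)·log(0.000731/0.049) = +0.054 V.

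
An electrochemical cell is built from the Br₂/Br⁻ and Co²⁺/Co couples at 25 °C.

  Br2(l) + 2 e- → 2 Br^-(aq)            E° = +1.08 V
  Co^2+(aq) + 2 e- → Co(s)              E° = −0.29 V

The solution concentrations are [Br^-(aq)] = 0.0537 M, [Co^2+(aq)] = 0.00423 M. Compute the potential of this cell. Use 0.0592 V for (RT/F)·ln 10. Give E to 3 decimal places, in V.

+1.515 V

Since E°(Br₂/Br⁻) > E°(Co²⁺/Co), Br₂/Br⁻ serves as the cathode.
The standard potential is +1.08 − (−0.29) = +1.37 V and the balanced reaction transfers n = 2 electrons.
Balancing gives Br2(l) + Co(s) → 2 Br^-(aq) + Co^2+(aq); hence Q = [Br^-(aq)]^2·[Co^2+(aq)] = 1.22×10^−5 (log Q = −4.914).
Applying E = E° − (RT ln10/nF)·log Q gives +1.37 − (0.0592/2)(−4.914) = +1.515 V.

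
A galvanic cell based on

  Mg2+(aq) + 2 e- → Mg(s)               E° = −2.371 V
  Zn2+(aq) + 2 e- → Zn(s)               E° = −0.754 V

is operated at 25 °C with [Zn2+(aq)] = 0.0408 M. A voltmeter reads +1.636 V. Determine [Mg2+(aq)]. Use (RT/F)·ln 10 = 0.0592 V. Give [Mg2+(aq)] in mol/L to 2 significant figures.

With Zn²⁺/Zn at the cathode and Mg²⁺/Mg at the anode, E°cell = −0.754 − (−2.371) = +1.617 V (n = 2).
From the Nernst equation, log Q = n(E° − E)/0.0592 = 2·(+1.617 − (+1.636))/0.0592 = −0.642.
Balancing electrons gives Zn2+(aq) + Mg(s) → Zn(s) + Mg2+(aq); thus Q = [Mg2+(aq)] / [Zn2+(aq)].
Isolating [Mg2+(aq)] in Q = 10^{−0.642} yields log [Mg2+(aq)] = −2.031, i.e. 0.0093 M.

0.0093 M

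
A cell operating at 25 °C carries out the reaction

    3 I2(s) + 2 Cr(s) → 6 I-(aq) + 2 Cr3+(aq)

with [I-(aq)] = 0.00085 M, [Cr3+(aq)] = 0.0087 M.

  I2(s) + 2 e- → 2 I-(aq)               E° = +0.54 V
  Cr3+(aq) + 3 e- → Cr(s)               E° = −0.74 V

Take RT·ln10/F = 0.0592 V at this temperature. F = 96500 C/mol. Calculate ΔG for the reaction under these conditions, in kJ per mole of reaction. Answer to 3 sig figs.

The standard cell potential is +0.54 − (−0.74) = +1.28 V, with n = 6 electrons in the balanced equation.
The reaction quotient is [I-(aq)]^6·[Cr3+(aq)]^2 = 2.85×10^−23; by Nernst, E = +1.28 − (0.0592/6)(−22.544) = +1.5024 V.
ΔG = −nFE = −(6)(96500)(+1.5024) J/mol = −870 kJ/mol.

−870 kJ/mol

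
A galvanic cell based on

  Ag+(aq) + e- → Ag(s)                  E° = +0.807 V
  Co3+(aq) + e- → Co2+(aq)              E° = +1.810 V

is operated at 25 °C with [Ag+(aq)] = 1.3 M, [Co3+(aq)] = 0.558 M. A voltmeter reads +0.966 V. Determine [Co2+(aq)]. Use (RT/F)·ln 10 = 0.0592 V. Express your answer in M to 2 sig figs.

1.8 M

With Co³⁺/Co²⁺ at the cathode and Ag⁺/Ag at the anode, E°cell = +1.810 − (+0.807) = +1.003 V (n = 1).
Since E = E° − (0.0592/n)·log Q, log Q = n(E° − E)/0.0592 = 0.625.
Balancing electrons gives Co3+(aq) + Ag(s) → Co2+(aq) + Ag+(aq); thus Q = ([Co2+(aq)]·[Ag+(aq)]) / [Co3+(aq)].
Solving for the unknown gives log [Co2+(aq)] = 0.258, so [Co2+(aq)] ≈ 1.8 M.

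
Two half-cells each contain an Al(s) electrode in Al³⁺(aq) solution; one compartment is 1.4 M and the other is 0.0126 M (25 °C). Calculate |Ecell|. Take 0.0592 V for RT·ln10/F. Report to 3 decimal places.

0.040 V

For a concentration cell E°cell = 0, since both electrodes use the same couple.
The compartment with the higher Al³⁺(aq) concentration (1.4 M) acts as the cathode; ions are reduced there and produced at the dilute (0.0126 M) anode.
With n = 3, Ecell = −(0.0592/3)·log([dilute]/[conc]) = −(0.0592/3)·log(0.0126/1.4) = +0.040 V.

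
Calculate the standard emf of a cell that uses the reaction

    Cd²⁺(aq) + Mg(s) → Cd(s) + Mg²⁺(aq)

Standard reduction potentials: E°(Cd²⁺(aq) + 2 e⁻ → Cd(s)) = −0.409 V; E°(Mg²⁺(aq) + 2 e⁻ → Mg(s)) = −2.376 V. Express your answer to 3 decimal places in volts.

+1.967 V

Cd²⁺(aq) gains electrons, so the Cd²⁺/Cd couple is the cathode; the Mg²⁺/Mg couple is the anode.
E°cell = E°(cathode) − E°(anode) = −0.409 − (−2.376) = +1.967 V.
The positive value indicates the reaction is spontaneous as written.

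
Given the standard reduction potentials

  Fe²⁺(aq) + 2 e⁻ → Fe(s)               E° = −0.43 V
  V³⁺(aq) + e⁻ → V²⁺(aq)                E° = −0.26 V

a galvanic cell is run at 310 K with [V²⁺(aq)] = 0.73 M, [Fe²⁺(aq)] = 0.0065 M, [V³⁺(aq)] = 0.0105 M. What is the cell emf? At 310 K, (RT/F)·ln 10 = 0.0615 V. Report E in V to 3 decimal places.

V³⁺/V²⁺ is reduced (cathode, E° = −0.26 V) and Fe²⁺/Fe is oxidized (anode).
The standard potential is −0.26 − (−0.43) = +0.17 V and the balanced reaction transfers n = 2 electrons.
The balanced reaction is 2 V³⁺(aq) + Fe(s) → 2 V²⁺(aq) + Fe²⁺(aq), so Q = ([V²⁺(aq)]^2·[Fe²⁺(aq)]) / [V³⁺(aq)]^2 = 31.4 and log Q = 1.497.
Applying E = E° − (RT ln10/nF)·log Q gives +0.17 − (0.0615/2)(1.497) = +0.124 V.

+0.124 V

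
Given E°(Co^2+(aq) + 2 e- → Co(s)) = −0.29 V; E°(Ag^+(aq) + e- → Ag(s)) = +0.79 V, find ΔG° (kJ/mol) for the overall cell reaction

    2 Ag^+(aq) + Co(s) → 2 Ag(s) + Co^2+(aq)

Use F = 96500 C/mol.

In the reaction as written Ag^+(aq) is reduced, so the Ag⁺/Ag couple is the cathode and Co²⁺/Co is the anode.
E°cell = +0.79 − (−0.29) = +1.08 V; balancing electrons gives n = 2.
ΔG° = −nFE°cell = −(2)(96500)(+1.08) J/mol = −208 kJ/mol.

−208 kJ/mol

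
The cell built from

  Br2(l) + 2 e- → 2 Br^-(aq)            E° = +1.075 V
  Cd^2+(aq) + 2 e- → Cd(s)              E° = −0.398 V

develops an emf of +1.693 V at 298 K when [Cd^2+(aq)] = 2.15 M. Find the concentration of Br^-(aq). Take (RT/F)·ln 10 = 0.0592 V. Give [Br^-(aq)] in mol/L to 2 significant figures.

0.00013 M

The Br₂/Br⁻ couple has the larger reduction potential, so it is the cathode: E°cell = +1.075 − (−0.398) = +1.473 V and n = 2.
Rearranging E = E° − (0.0592/n)·log Q gives log Q = 2(+1.473 − (+1.693))/0.0592 = −7.432.
For Br2(l) + Cd(s) → 2 Br^-(aq) + Cd^2+(aq), the reaction quotient is Q = [Br^-(aq)]^2·[Cd^2+(aq)].
Solving for the unknown gives log [Br^-(aq)] = −3.882, so [Br^-(aq)] ≈ 0.00013 M.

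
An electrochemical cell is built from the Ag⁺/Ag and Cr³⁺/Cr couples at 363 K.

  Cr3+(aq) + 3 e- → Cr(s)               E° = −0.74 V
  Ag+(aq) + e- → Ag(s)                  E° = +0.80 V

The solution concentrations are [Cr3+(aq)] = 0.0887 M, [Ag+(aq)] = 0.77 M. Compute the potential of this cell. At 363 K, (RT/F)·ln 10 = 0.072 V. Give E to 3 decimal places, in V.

+1.557 V

The Ag⁺/Ag couple has the more positive E°, so it is the cathode; Cr³⁺/Cr is the anode.
E°cell = E°cat − E°an = +0.80 − (−0.74) = +1.54 V; n = 3.
Balancing gives 3 Ag+(aq) + Cr(s) → 3 Ag(s) + Cr3+(aq); hence Q = [Cr3+(aq)] / [Ag+(aq)]^3 = 0.194 (log Q = −0.712).
Applying E = E° − (RT ln10/nF)·log Q gives +1.54 − (0.072/3)(−0.712) = +1.557 V.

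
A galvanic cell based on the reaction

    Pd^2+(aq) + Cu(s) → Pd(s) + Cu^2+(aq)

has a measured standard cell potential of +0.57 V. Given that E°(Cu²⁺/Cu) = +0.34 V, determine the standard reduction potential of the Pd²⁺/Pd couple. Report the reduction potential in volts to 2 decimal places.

+0.91 V

In the reaction as written the Pd²⁺/Pd couple is reduced (cathode) and Cu²⁺/Cu is oxidized (anode), so E°cell = E°(Pd²⁺/Pd) − E°(Cu²⁺/Cu).
E°(Pd²⁺/Pd) = E°cell + E°(anode) = +0.57 + (+0.34) = +0.91 V.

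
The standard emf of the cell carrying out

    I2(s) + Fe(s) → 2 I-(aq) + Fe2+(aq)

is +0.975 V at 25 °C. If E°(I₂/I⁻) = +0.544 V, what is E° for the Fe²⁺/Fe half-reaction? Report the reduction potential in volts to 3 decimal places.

−0.431 V

In the reaction as written the I₂/I⁻ couple is reduced (cathode) and Fe²⁺/Fe is oxidized (anode), so E°cell = E°(I₂/I⁻) − E°(Fe²⁺/Fe).
E°(Fe²⁺/Fe) = E°(cathode) − E°cell = +0.544 − (+0.975) = −0.431 V.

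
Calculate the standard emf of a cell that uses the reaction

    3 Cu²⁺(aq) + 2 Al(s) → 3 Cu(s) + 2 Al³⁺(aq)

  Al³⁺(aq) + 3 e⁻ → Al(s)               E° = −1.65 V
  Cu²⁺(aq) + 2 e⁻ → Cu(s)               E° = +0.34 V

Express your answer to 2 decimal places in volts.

Cu²⁺(aq) gains electrons, so the Cu²⁺/Cu couple is the cathode; the Al³⁺/Al couple is the anode.
E°cell = E°(cathode) − E°(anode) = +0.34 − (−1.65) = +1.99 V.

+1.99 V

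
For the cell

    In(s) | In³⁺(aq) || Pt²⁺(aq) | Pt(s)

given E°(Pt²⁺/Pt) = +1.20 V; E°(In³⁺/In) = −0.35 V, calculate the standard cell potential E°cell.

By convention the left-hand electrode in cell notation is the anode (oxidation) and the right-hand electrode is the cathode (reduction).
E°cell = E°(right) − E°(left) = +1.20 − (−0.35) = +1.55 V.

+1.55 V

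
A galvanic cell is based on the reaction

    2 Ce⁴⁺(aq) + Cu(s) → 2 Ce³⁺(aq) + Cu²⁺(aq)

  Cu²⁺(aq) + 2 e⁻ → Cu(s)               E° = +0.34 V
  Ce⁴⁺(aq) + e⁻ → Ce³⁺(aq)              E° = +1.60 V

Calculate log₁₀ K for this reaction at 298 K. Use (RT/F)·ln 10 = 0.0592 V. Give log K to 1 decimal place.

The Ce⁴⁺/Ce³⁺ couple is reduced (cathode); E°cell = +1.60 − (+0.34) = +1.26 V with n = 2.
At equilibrium E = 0, so log K = nE°cell / 0.0592 = (2)(+1.26) / 0.0592 = 42.6.

log K = 42.6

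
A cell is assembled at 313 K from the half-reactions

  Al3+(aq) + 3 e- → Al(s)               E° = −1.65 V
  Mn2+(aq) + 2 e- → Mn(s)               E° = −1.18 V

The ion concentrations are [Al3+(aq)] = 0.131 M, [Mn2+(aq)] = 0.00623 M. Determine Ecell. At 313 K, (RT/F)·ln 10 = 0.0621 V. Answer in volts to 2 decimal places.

Since E°(Mn²⁺/Mn) > E°(Al³⁺/Al), Mn²⁺/Mn serves as the cathode.
E°cell = −1.18 − (−1.65) = +0.47 V, with n = 6 electrons transferred.
Balancing gives 3 Mn2+(aq) + 2 Al(s) → 3 Mn(s) + 2 Al3+(aq); hence Q = [Al3+(aq)]^2 / [Mn2+(aq)]^3 = 7.1×10^4 (log Q = 4.851).
Applying E = E° − (RT ln10/nF)·log Q gives +0.47 − (0.0621/6)(4.851) = +0.42 V.

+0.42 V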